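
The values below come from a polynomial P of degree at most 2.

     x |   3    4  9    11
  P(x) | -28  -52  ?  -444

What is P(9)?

The 3 known points determine the degree-2 polynomial uniquely.
Write P(x) = ax^2 + bx + c. Substituting each data point gives a linear system:
  9a + 3b + c = -28
  16a + 4b + c = -52
  121a + 11b + c = -444
Solving the system yields a = -4, b = 4, c = -4.
So P(x) = -4x² + 4x - 4.
Then P(9) = -292.

-292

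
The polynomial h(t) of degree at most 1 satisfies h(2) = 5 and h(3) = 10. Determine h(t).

Using the Lagrange interpolation formula with nodes 2, 3:
  L_0(t) = (t - 3) / -1
  L_1(t) = (t - 2) / 1
Then h(t) = 5·L_0(t) + 10·L_1(t).
Expanding and collecting terms gives h(t) = 5t - 5.
Check: h(2) = 5. ✓

h(t) = 5t - 5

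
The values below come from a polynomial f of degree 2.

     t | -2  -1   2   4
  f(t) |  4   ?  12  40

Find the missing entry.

The 3 known points determine the degree-2 polynomial uniquely.
Write f(t) = at^2 + bt + c. Substituting each data point gives a linear system:
  4a - 2b + c = 4
  4a + 2b + c = 12
  16a + 4b + c = 40
Solving the system yields a = 2, b = 2, c = 0.
So f(t) = 2t² + 2t.
Then f(-1) = 0.

0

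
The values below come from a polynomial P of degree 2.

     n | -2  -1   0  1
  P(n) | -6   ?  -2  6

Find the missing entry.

On equispaced nodes a degree-2 polynomial has vanishing third forward difference, so
  - P(-2) + 3·P(-1) - 3·P(0) + P(1) = 0.
Substituting the known values and solving for P(-1):
  3·P(-1) = -18
  P(-1) = -6.

-6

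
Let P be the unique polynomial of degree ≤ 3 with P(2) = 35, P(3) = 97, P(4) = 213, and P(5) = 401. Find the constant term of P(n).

1

Write P(n) = an^3 + bn^2 + cn + d. Substituting each data point gives a linear system:
  8a + 4b + 2c + d = 35
  27a + 9b + 3c + d = 97
  64a + 16b + 4c + d = 213
  125a + 25b + 5c + d = 401
Solving the system yields a = 3, b = 0, c = 5, d = 1.
So P(n) = 3n³ + 5n + 1.
The constant term is 1.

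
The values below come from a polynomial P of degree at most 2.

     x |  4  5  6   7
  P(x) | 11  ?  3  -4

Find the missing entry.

The 3 known points determine the degree-2 polynomial uniquely.
Write P(x) = ax^2 + bx + c. Substituting each data point gives a linear system:
  16a + 4b + c = 11
  36a + 6b + c = 3
  49a + 7b + c = -4
Solving the system yields a = -1, b = 6, c = 3.
So P(x) = -x^2 + 6x + 3.
Then P(5) = 8.

8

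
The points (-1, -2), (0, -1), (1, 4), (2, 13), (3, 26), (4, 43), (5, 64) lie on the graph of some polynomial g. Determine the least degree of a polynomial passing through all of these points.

Forward differences of the values at u = -1, 0, 1, 2, 3, 4, 5:
  g  : -2  -1  4  13  26  43  64
  Δ  : 1  5  9  13  17  21
  Δ^2: 4  4  4  4  4
  Δ^3: 0  0  0  0
  Δ^4: 0  0  0
  Δ^5: 0  0
  Δ^6: 0
The second differences are constant (4) and nonzero, while all higher differences vanish, so the minimal degree is 2.

2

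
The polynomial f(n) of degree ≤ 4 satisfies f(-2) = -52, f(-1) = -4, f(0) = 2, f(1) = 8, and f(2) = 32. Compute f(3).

68

Forward differences of the values at n = -2, -1, 0, 1, 2:
  f  : -52  -4  2  8  32
  Δ  : 48  6  6  24
  Δ^2: -42  0  18
  Δ^3: 42  18
  Δ^4: -24
The fourth differences are constant, confirming degree 4.
Interpolating (Newton forward form) and evaluating at n = 3 gives f(3) = 68.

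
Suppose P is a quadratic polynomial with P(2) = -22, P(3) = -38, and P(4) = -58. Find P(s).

P(s) = -2s^2 - 6s - 2

Using the Lagrange interpolation formula with nodes 2, 3, 4:
  L_0(s) = (s - 3)(s - 4) / 2
  L_1(s) = (s - 2)(s - 4) / -1
  L_2(s) = (s - 2)(s - 3) / 2
Then P(s) = -22·L_0(s) - 38·L_1(s) - 58·L_2(s).
Expanding and collecting terms gives P(s) = -2s^2 - 6s - 2.
Check: P(4) = -58. ✓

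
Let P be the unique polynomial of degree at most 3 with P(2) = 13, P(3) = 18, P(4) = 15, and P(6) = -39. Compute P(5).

Using the Lagrange interpolation formula with nodes 2, 3, 4, 6:
  L_0(u) = (u - 3)(u - 4)(u - 6) / -8
  L_1(u) = (u - 2)(u - 4)(u - 6) / 3
  L_2(u) = (u - 2)(u - 3)(u - 6) / -4
  L_3(u) = (u - 2)(u - 3)(u - 4) / 24
Then P(u) = 13·L_0(u) + 18·L_1(u) + 15·L_2(u) - 39·L_3(u).
Expanding and collecting terms gives P(u) = -u^3 + 5u^2 - u + 3.
Evaluating at u = 5: P(5) = -2.

-2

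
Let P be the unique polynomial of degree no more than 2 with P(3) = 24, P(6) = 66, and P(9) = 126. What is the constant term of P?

Write P(s) = as^2 + bs + c. Substituting each data point gives a linear system:
  9a + 3b + c = 24
  36a + 6b + c = 66
  81a + 9b + c = 126
Solving the system yields a = 1, b = 5, c = 0.
So P(s) = s^2 + 5s.
The constant term is 0.

0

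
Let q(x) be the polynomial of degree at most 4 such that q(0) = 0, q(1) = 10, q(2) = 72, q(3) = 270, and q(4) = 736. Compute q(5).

Using the Lagrange interpolation formula with nodes 0, 1, 2, 3, 4:
  L_0(x) = (x - 1)(x - 2)(x - 3)(x - 4) / 24
  L_1(x) = x(x - 2)(x - 3)(x - 4) / -6
  L_2(x) = x(x - 1)(x - 3)(x - 4) / 4
  L_3(x) = x(x - 1)(x - 2)(x - 4) / -6
  L_4(x) = x(x - 1)(x - 2)(x - 3) / 24
Then q(x) = 0·L_0(x) + 10·L_1(x) + 72·L_2(x) + 270·L_3(x) + 736·L_4(x).
Expanding and collecting terms gives q(x) = 2x^4 + 2x^3 + 6x^2.
Evaluating at x = 5: q(5) = 1650.

1650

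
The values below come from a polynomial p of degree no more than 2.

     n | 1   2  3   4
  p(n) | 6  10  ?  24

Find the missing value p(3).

The 3 known points determine the degree-2 polynomial uniquely.
Write p(n) = an^2 + bn + c. Substituting each data point gives a linear system:
  a + b + c = 6
  4a + 2b + c = 10
  16a + 4b + c = 24
Solving the system yields a = 1, b = 1, c = 4.
So p(n) = n² + n + 4.
Then p(3) = 16.

16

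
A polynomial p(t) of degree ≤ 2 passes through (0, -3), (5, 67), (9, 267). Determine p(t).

Using the Lagrange interpolation formula with nodes 0, 5, 9:
  L_0(t) = (t - 5)(t - 9) / 45
  L_1(t) = t(t - 9) / -20
  L_2(t) = t(t - 5) / 36
Then p(t) = -3·L_0(t) + 67·L_1(t) + 267·L_2(t).
Expanding and collecting terms gives p(t) = 4t^2 - 6t - 3.
Check: p(0) = -3. ✓

p(t) = 4t^2 - 6t - 3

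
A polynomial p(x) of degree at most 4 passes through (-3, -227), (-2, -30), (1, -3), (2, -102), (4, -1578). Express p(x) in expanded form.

p(x) = -5x^4 - 6x^3 + 4x^2 + 6x - 2

Write p(x) = ax^4 + bx^3 + cx^2 + dx + e. Substituting each data point gives a linear system:
  81a - 27b + 9c - 3d + e = -227
  16a - 8b + 4c - 2d + e = -30
  a + b + c + d + e = -3
  16a + 8b + 4c + 2d + e = -102
  256a + 64b + 16c + 4d + e = -1578
Solving the system yields a = -5, b = -6, c = 4, d = 6, e = -2.
So p(x) = -5x^4 - 6x^3 + 4x^2 + 6x - 2.
Check: p(1) = -3. ✓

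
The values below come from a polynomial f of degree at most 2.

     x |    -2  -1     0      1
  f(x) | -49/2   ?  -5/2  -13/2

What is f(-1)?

-17/2

The 3 known points determine the degree-2 polynomial uniquely.
Write f(x) = ax^2 + bx + c. Substituting each data point gives a linear system:
  4a - 2b + c = -49/2
  c = -5/2
  a + b + c = -13/2
Solving the system yields a = -5, b = 1, c = -5/2.
So f(x) = -5x^2 + x - 5/2.
Then f(-1) = -17/2.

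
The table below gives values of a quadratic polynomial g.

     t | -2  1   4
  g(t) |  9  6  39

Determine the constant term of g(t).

Write g(t) = at^2 + bt + c. Substituting each data point gives a linear system:
  4a - 2b + c = 9
  a + b + c = 6
  16a + 4b + c = 39
Solving the system yields a = 2, b = 1, c = 3.
So g(t) = 2t² + t + 3.
The constant term is 3.

3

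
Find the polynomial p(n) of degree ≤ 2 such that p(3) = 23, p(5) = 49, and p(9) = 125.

Using the Lagrange interpolation formula with nodes 3, 5, 9:
  L_0(n) = (n - 5)(n - 9) / 12
  L_1(n) = (n - 3)(n - 9) / -8
  L_2(n) = (n - 3)(n - 5) / 24
Then p(n) = 23·L_0(n) + 49·L_1(n) + 125·L_2(n).
Expanding and collecting terms gives p(n) = n^2 + 5n - 1.
Check: p(5) = 49. ✓

p(n) = n^2 + 5n - 1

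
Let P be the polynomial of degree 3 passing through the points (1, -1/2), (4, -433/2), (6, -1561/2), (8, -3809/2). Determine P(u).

P(u) = -4u^3 + 2u^2 + 2u - 1/2

Using the Lagrange interpolation formula with nodes 1, 4, 6, 8:
  L_0(u) = (u - 4)(u - 6)(u - 8) / -105
  L_1(u) = (u - 1)(u - 6)(u - 8) / 24
  L_2(u) = (u - 1)(u - 4)(u - 8) / -20
  L_3(u) = (u - 1)(u - 4)(u - 6) / 56
Then P(u) = -1/2·L_0(u) - 433/2·L_1(u) - 1561/2·L_2(u) - 3809/2·L_3(u).
Expanding and collecting terms gives P(u) = -4u^3 + 2u^2 + 2u - 1/2.
Check: P(4) = -433/2. ✓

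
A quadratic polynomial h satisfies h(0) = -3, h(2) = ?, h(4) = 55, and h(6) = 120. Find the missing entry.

On equispaced nodes a degree-2 polynomial has vanishing third forward difference, so
  - h(0) + 3·h(2) - 3·h(4) + h(6) = 0.
Substituting the known values and solving for h(2):
  3·h(2) = 42
  h(2) = 14.

14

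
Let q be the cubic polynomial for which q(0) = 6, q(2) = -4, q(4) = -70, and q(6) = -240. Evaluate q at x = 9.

-795

Forward differences of the values at x = 0, 2, 4, 6:
  q  : 6  -4  -70  -240
  Δ  : -10  -66  -170
  Δ^2: -56  -104
  Δ^3: -48
The third differences are constant, confirming degree 3.
Interpolating (Newton forward form) and evaluating at x = 9 gives q(9) = -795.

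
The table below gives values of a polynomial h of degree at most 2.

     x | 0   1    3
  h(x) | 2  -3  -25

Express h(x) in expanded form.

h(x) = -2x^2 - 3x + 2

Write h(x) = ax^2 + bx + c. Substituting each data point gives a linear system:
  c = 2
  a + b + c = -3
  9a + 3b + c = -25
Solving the system yields a = -2, b = -3, c = 2.
So h(x) = -2x^2 - 3x + 2.
Check: h(0) = 2. ✓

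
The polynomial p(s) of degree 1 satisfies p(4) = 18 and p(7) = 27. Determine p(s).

p(s) = 3s + 6

Using the Lagrange interpolation formula with nodes 4, 7:
  L_0(s) = (s - 7) / -3
  L_1(s) = (s - 4) / 3
Then p(s) = 18·L_0(s) + 27·L_1(s).
Expanding and collecting terms gives p(s) = 3s + 6.
Check: p(7) = 27. ✓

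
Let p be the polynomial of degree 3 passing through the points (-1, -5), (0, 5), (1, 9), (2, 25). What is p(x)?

Write p(x) = ax^3 + bx^2 + cx + d. Substituting each data point gives a linear system:
  -a + b - c + d = -5
  d = 5
  a + b + c + d = 9
  8a + 4b + 2c + d = 25
Solving the system yields a = 3, b = -3, c = 4, d = 5.
So p(x) = 3x^3 - 3x^2 + 4x + 5.
Check: p(-1) = -5. ✓

p(x) = 3x^3 - 3x^2 + 4x + 5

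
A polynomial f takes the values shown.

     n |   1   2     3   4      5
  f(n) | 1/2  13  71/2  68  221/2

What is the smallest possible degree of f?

2

Forward differences of the values at n = 1, 2, 3, 4, 5:
  f  : 1/2  13  71/2  68  221/2
  Δ  : 25/2  45/2  65/2  85/2
  Δ^2: 10  10  10
  Δ^3: 0  0
  Δ^4: 0
The second differences are constant (10) and nonzero, while all higher differences vanish, so the minimal degree is 2.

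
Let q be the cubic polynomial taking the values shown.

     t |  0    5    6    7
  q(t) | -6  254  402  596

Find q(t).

q(t) = t^3 + 5t^2 + 2t - 6

Write q(t) = at^3 + bt^2 + ct + d. Substituting each data point gives a linear system:
  d = -6
  125a + 25b + 5c + d = 254
  216a + 36b + 6c + d = 402
  343a + 49b + 7c + d = 596
Solving the system yields a = 1, b = 5, c = 2, d = -6.
So q(t) = t³ + 5t² + 2t - 6.
Check: q(6) = 402. ✓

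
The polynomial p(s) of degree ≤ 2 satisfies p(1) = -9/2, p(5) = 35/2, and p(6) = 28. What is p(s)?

Using the Lagrange interpolation formula with nodes 1, 5, 6:
  L_0(s) = (s - 5)(s - 6) / 20
  L_1(s) = (s - 1)(s - 6) / -4
  L_2(s) = (s - 1)(s - 5) / 5
Then p(s) = -9/2·L_0(s) + 35/2·L_1(s) + 28·L_2(s).
Expanding and collecting terms gives p(s) = s^2 - (1/2)s - 5.
Check: p(6) = 28. ✓

p(s) = s^2 - (1/2)s - 5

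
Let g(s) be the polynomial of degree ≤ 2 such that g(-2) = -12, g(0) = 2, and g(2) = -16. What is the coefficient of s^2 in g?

-4

Write g(s) = as^2 + bs + c. Substituting each data point gives a linear system:
  4a - 2b + c = -12
  c = 2
  4a + 2b + c = -16
Solving the system yields a = -4, b = -1, c = 2.
So g(s) = -4s² - s + 2.
The leading coefficient is -4.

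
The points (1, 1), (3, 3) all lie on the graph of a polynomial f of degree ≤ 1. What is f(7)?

7

Write f(t) = at + b. Substituting each data point gives a linear system:
  a + b = 1
  3a + b = 3
Solving the system yields a = 1, b = 0.
So f(t) = t.
Then f(7) = 7.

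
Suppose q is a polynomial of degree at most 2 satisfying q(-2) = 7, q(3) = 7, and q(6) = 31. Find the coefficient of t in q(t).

Write q(t) = at^2 + bt + c. Substituting each data point gives a linear system:
  4a - 2b + c = 7
  9a + 3b + c = 7
  36a + 6b + c = 31
Solving the system yields a = 1, b = -1, c = 1.
So q(t) = t^2 - t + 1.
The coefficient of t is -1.

-1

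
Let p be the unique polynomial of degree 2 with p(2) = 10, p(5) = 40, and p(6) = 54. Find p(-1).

Write p(s) = as^2 + bs + c. Substituting each data point gives a linear system:
  4a + 2b + c = 10
  25a + 5b + c = 40
  36a + 6b + c = 54
Solving the system yields a = 1, b = 3, c = 0.
So p(s) = s^2 + 3s.
Then p(-1) = -2.

-2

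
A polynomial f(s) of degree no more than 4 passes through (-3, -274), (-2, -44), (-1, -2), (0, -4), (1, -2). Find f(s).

Write f(s) = as^4 + bs^3 + cs^2 + ds + e. Substituting each data point gives a linear system:
  81a - 27b + 9c - 3d + e = -274
  16a - 8b + 4c - 2d + e = -44
  a - b + c - d + e = -2
  e = -4
  a + b + c + d + e = -2
Solving the system yields a = -4, b = 0, c = 6, d = 0, e = -4.
So f(s) = -4s^4 + 6s^2 - 4.
Check: f(0) = -4. ✓

f(s) = -4s^4 + 6s^2 - 4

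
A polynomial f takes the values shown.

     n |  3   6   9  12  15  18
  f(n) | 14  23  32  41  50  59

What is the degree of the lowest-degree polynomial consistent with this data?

Forward differences of the values at n = 3, 6, 9, 12, 15, 18:
  f  : 14  23  32  41  50  59
  Δ  : 9  9  9  9  9
  Δ^2: 0  0  0  0
  Δ^3: 0  0  0
  Δ^4: 0  0
  Δ^5: 0
The first differences are constant (9) and nonzero, while all higher differences vanish, so the minimal degree is 1.

1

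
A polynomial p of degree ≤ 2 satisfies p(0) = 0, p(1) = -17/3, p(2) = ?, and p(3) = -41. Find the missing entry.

-58/3

The 3 known points determine the degree-2 polynomial uniquely.
Write p(n) = an^2 + bn + c. Substituting each data point gives a linear system:
  c = 0
  a + b + c = -17/3
  9a + 3b + c = -41
Solving the system yields a = -4, b = -5/3, c = 0.
So p(n) = -4n^2 - (5/3)n.
Then p(2) = -58/3.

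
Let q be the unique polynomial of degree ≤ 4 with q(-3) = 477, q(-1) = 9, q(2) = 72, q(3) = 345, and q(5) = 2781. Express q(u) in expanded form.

q(u) = 5u^4 - 3u^3 + 5u + 6

Write q(u) = au^4 + bu^3 + cu^2 + du + e. Substituting each data point gives a linear system:
  81a - 27b + 9c - 3d + e = 477
  a - b + c - d + e = 9
  16a + 8b + 4c + 2d + e = 72
  81a + 27b + 9c + 3d + e = 345
  625a + 125b + 25c + 5d + e = 2781
Solving the system yields a = 5, b = -3, c = 0, d = 5, e = 6.
So q(u) = 5u^4 - 3u^3 + 5u + 6.
Check: q(2) = 72. ✓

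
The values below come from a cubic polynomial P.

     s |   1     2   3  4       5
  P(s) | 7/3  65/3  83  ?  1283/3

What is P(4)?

The 4 known points determine the degree-3 polynomial uniquely.
Write P(s) = as^3 + bs^2 + cs + d. Substituting each data point gives a linear system:
  a + b + c + d = 7/3
  8a + 4b + 2c + d = 65/3
  27a + 9b + 3c + d = 83
  125a + 25b + 5c + d = 1283/3
Solving the system yields a = 4, b = -3, c = 1/3, d = 1.
So P(s) = 4s^3 - 3s^2 + (1/3)s + 1.
Then P(4) = 631/3.

631/3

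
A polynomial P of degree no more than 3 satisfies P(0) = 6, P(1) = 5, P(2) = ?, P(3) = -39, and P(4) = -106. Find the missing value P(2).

The 4 known points determine the degree-3 polynomial uniquely.
Write P(s) = as^3 + bs^2 + cs + d. Substituting each data point gives a linear system:
  d = 6
  a + b + c + d = 5
  27a + 9b + 3c + d = -39
  64a + 16b + 4c + d = -106
Solving the system yields a = -2, b = 1, c = 0, d = 6.
So P(s) = -2s³ + s² + 6.
Then P(2) = -6.

-6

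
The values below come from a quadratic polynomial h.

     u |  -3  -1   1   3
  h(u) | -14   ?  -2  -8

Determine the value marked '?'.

-4

On equispaced nodes a degree-2 polynomial has vanishing third forward difference, so
  - h(-3) + 3·h(-1) - 3·h(1) + h(3) = 0.
Substituting the known values and solving for h(-1):
  3·h(-1) = -12
  h(-1) = -4.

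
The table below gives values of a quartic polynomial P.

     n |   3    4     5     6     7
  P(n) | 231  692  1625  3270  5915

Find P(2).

Using the Lagrange interpolation formula with nodes 3, 4, 5, 6, 7:
  L_0(n) = (n - 4)(n - 5)(n - 6)(n - 7) / 24
  L_1(n) = (n - 3)(n - 5)(n - 6)(n - 7) / -6
  L_2(n) = (n - 3)(n - 4)(n - 6)(n - 7) / 4
  L_3(n) = (n - 3)(n - 4)(n - 5)(n - 7) / -6
  L_4(n) = (n - 3)(n - 4)(n - 5)(n - 6) / 24
Then P(n) = 231·L_0(n) + 692·L_1(n) + 1625·L_2(n) + 3270·L_3(n) + 5915·L_4(n).
Expanding and collecting terms gives P(n) = 2n^4 + 4n^3 - 6n^2 + 5n.
Evaluating at n = 2: P(2) = 50.

50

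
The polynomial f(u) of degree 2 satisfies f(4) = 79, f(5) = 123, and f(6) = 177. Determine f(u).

Using the Lagrange interpolation formula with nodes 4, 5, 6:
  L_0(u) = (u - 5)(u - 6) / 2
  L_1(u) = (u - 4)(u - 6) / -1
  L_2(u) = (u - 4)(u - 5) / 2
Then f(u) = 79·L_0(u) + 123·L_1(u) + 177·L_2(u).
Expanding and collecting terms gives f(u) = 5u^2 - u + 3.
Check: f(6) = 177. ✓

f(u) = 5u^2 - u + 3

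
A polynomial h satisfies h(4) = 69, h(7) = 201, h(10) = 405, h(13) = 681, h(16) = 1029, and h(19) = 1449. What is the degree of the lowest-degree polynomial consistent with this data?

2

Forward differences of the values at n = 4, 7, 10, 13, 16, 19:
  h  : 69  201  405  681  1029  1449
  Δ  : 132  204  276  348  420
  Δ^2: 72  72  72  72
  Δ^3: 0  0  0
  Δ^4: 0  0
  Δ^5: 0
The second differences are constant (72) and nonzero, while all higher differences vanish, so the minimal degree is 2.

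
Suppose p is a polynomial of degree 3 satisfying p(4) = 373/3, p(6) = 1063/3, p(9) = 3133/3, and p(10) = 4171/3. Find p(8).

Using the Lagrange interpolation formula with nodes 4, 6, 9, 10:
  L_0(s) = (s - 6)(s - 9)(s - 10) / -60
  L_1(s) = (s - 4)(s - 9)(s - 10) / 24
  L_2(s) = (s - 4)(s - 6)(s - 10) / -15
  L_3(s) = (s - 4)(s - 6)(s - 9) / 24
Then p(s) = 373/3·L_0(s) + 1063/3·L_1(s) + 3133/3·L_2(s) + 4171/3·L_3(s).
Expanding and collecting terms gives p(s) = s³ + 4s² - s + 1/3.
Evaluating at s = 8: p(8) = 2281/3.

2281/3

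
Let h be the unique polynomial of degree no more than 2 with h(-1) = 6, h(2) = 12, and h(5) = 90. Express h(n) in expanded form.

h(n) = 4n^2 - 2n

Write h(n) = an^2 + bn + c. Substituting each data point gives a linear system:
  a - b + c = 6
  4a + 2b + c = 12
  25a + 5b + c = 90
Solving the system yields a = 4, b = -2, c = 0.
So h(n) = 4n² - 2n.
Check: h(2) = 12. ✓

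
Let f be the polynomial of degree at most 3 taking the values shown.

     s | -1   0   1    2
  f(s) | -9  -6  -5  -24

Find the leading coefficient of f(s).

-3

Write f(s) = as^3 + bs^2 + cs + d. Substituting each data point gives a linear system:
  -a + b - c + d = -9
  d = -6
  a + b + c + d = -5
  8a + 4b + 2c + d = -24
Solving the system yields a = -3, b = -1, c = 5, d = -6.
So f(s) = -3s^3 - s^2 + 5s - 6.
The leading coefficient is -3.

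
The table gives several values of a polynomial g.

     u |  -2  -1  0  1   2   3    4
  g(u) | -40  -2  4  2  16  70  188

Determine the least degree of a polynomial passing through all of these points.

Forward differences of the values at u = -2, -1, 0, 1, 2, 3, 4:
  g  : -40  -2  4  2  16  70  188
  Δ  : 38  6  -2  14  54  118
  Δ^2: -32  -8  16  40  64
  Δ^3: 24  24  24  24
  Δ^4: 0  0  0
  Δ^5: 0  0
  Δ^6: 0
The third differences are constant (24) and nonzero, while all higher differences vanish, so the minimal degree is 3.

3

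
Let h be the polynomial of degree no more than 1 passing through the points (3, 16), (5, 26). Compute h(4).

Write h(s) = as + b. Substituting each data point gives a linear system:
  3a + b = 16
  5a + b = 26
Solving the system yields a = 5, b = 1.
So h(s) = 5s + 1.
Then h(4) = 21.

21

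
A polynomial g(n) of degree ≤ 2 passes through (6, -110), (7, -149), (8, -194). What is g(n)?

g(n) = -3n^2 - 2

Using the Lagrange interpolation formula with nodes 6, 7, 8:
  L_0(n) = (n - 7)(n - 8) / 2
  L_1(n) = (n - 6)(n - 8) / -1
  L_2(n) = (n - 6)(n - 7) / 2
Then g(n) = -110·L_0(n) - 149·L_1(n) - 194·L_2(n).
Expanding and collecting terms gives g(n) = -3n² - 2.
Check: g(7) = -149. ✓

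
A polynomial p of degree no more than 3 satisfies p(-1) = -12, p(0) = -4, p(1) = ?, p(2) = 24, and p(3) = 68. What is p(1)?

The 4 known points determine the degree-3 polynomial uniquely.
Write p(u) = au^3 + bu^2 + cu + d. Substituting each data point gives a linear system:
  -a + b - c + d = -12
  d = -4
  8a + 4b + 2c + d = 24
  27a + 9b + 3c + d = 68
Solving the system yields a = 2, b = 0, c = 6, d = -4.
So p(u) = 2u^3 + 6u - 4.
Then p(1) = 4.

4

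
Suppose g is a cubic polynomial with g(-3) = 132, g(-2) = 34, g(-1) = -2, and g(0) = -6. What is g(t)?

g(t) = -5t^3 + t^2 + 2t - 6

Using the Lagrange interpolation formula with nodes -3, -2, -1, 0:
  L_0(t) = (t + 2)(t + 1)t / -6
  L_1(t) = (t + 3)(t + 1)t / 2
  L_2(t) = (t + 3)(t + 2)t / -2
  L_3(t) = (t + 3)(t + 2)(t + 1) / 6
Then g(t) = 132·L_0(t) + 34·L_1(t) - 2·L_2(t) - 6·L_3(t).
Expanding and collecting terms gives g(t) = -5t^3 + t^2 + 2t - 6.
Check: g(-1) = -2. ✓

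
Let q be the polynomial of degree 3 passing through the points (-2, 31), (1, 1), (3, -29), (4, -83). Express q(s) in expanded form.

Write q(s) = as^3 + bs^2 + cs + d. Substituting each data point gives a linear system:
  -8a + 4b - 2c + d = 31
  a + b + c + d = 1
  27a + 9b + 3c + d = -29
  64a + 16b + 4c + d = -83
Solving the system yields a = -2, b = 3, c = -1, d = 1.
So q(s) = -2s^3 + 3s^2 - s + 1.
Check: q(4) = -83. ✓

q(s) = -2s^3 + 3s^2 - s + 1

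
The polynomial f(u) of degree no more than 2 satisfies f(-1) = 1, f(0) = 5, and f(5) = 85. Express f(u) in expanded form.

Using the Lagrange interpolation formula with nodes -1, 0, 5:
  L_0(u) = u(u - 5) / 6
  L_1(u) = (u + 1)(u - 5) / -5
  L_2(u) = (u + 1)u / 30
Then f(u) = 1·L_0(u) + 5·L_1(u) + 85·L_2(u).
Expanding and collecting terms gives f(u) = 2u^2 + 6u + 5.
Check: f(5) = 85. ✓

f(u) = 2u^2 + 6u + 5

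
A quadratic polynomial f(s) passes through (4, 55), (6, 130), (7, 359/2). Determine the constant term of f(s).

1

Write f(s) = as^2 + bs + c. Substituting each data point gives a linear system:
  16a + 4b + c = 55
  36a + 6b + c = 130
  49a + 7b + c = 359/2
Solving the system yields a = 4, b = -5/2, c = 1.
So f(s) = 4s² - (5/2)s + 1.
The constant term is 1.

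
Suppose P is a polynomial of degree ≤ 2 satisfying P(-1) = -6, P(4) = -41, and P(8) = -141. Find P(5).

Write P(s) = as^2 + bs + c. Substituting each data point gives a linear system:
  a - b + c = -6
  16a + 4b + c = -41
  64a + 8b + c = -141
Solving the system yields a = -2, b = -1, c = -5.
So P(s) = -2s^2 - s - 5.
Then P(5) = -60.

-60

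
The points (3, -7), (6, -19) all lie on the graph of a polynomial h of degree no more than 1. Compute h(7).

Write h(t) = at + b. Substituting each data point gives a linear system:
  3a + b = -7
  6a + b = -19
Solving the system yields a = -4, b = 5.
So h(t) = -4t + 5.
Then h(7) = -23.

-23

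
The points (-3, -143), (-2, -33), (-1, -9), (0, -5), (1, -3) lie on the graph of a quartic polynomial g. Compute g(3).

Forward differences of the values at t = -3, -2, -1, 0, 1:
  g  : -143  -33  -9  -5  -3
  Δ  : 110  24  4  2
  Δ^2: -86  -20  -2
  Δ^3: 66  18
  Δ^4: -48
The fourth differences are constant, confirming degree 4.
Interpolating (Newton forward form) and evaluating at t = 3 gives g(3) = -173.

-173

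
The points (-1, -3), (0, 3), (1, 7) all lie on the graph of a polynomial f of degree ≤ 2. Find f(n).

f(n) = -n^2 + 5n + 3

Using the Lagrange interpolation formula with nodes -1, 0, 1:
  L_0(n) = n(n - 1) / 2
  L_1(n) = (n + 1)(n - 1) / -1
  L_2(n) = (n + 1)n / 2
Then f(n) = -3·L_0(n) + 3·L_1(n) + 7·L_2(n).
Expanding and collecting terms gives f(n) = -n^2 + 5n + 3.
Check: f(0) = 3. ✓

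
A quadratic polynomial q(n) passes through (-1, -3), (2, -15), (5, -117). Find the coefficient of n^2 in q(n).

Write q(n) = an^2 + bn + c. Substituting each data point gives a linear system:
  a - b + c = -3
  4a + 2b + c = -15
  25a + 5b + c = -117
Solving the system yields a = -5, b = 1, c = 3.
So q(n) = -5n² + n + 3.
The leading coefficient is -5.

-5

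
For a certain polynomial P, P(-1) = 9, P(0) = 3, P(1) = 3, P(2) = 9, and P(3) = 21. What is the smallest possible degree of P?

Forward differences of the values at u = -1, 0, 1, 2, 3:
  P  : 9  3  3  9  21
  Δ  : -6  0  6  12
  Δ^2: 6  6  6
  Δ^3: 0  0
  Δ^4: 0
The second differences are constant (6) and nonzero, while all higher differences vanish, so the minimal degree is 2.

2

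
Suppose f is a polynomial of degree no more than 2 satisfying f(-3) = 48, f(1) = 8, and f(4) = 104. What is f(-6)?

Using the Lagrange interpolation formula with nodes -3, 1, 4:
  L_0(n) = (n - 1)(n - 4) / 28
  L_1(n) = (n + 3)(n - 4) / -12
  L_2(n) = (n + 3)(n - 1) / 21
Then f(n) = 48·L_0(n) + 8·L_1(n) + 104·L_2(n).
Expanding and collecting terms gives f(n) = 6n^2 + 2n.
Evaluating at n = -6: f(-6) = 204.

204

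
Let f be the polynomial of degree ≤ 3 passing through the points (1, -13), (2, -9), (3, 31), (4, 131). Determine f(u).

f(u) = 4u^3 - 6u^2 - 6u - 5

Write f(u) = au^3 + bu^2 + cu + d. Substituting each data point gives a linear system:
  a + b + c + d = -13
  8a + 4b + 2c + d = -9
  27a + 9b + 3c + d = 31
  64a + 16b + 4c + d = 131
Solving the system yields a = 4, b = -6, c = -6, d = -5.
So f(u) = 4u³ - 6u² - 6u - 5.
Check: f(2) = -9. ✓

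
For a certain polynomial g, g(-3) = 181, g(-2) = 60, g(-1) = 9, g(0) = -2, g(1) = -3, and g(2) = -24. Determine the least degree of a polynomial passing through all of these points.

Forward differences of the values at s = -3, -2, -1, 0, 1, 2:
  g  : 181  60  9  -2  -3  -24
  Δ  : -121  -51  -11  -1  -21
  Δ^2: 70  40  10  -20
  Δ^3: -30  -30  -30
  Δ^4: 0  0
  Δ^5: 0
The third differences are constant (-30) and nonzero, while all higher differences vanish, so the minimal degree is 3.

3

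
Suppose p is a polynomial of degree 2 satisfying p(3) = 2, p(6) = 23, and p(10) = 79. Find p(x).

p(x) = x^2 - 2x - 1

Write p(x) = ax^2 + bx + c. Substituting each data point gives a linear system:
  9a + 3b + c = 2
  36a + 6b + c = 23
  100a + 10b + c = 79
Solving the system yields a = 1, b = -2, c = -1.
So p(x) = x^2 - 2x - 1.
Check: p(10) = 79. ✓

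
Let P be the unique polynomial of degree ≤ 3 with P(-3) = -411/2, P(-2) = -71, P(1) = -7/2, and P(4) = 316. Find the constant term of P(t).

Write P(t) = at^3 + bt^2 + ct + d. Substituting each data point gives a linear system:
  -27a + 9b - 3c + d = -411/2
  -8a + 4b - 2c + d = -71
  a + b + c + d = -7/2
  64a + 16b + 4c + d = 316
Solving the system yields a = 6, b = -4, c = 1/2, d = -6.
So P(t) = 6t³ - 4t² + (1/2)t - 6.
The constant term is -6.

-6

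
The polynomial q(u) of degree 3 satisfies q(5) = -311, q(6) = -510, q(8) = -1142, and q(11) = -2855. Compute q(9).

Write q(u) = au^3 + bu^2 + cu + d. Substituting each data point gives a linear system:
  125a + 25b + 5c + d = -311
  216a + 36b + 6c + d = -510
  512a + 64b + 8c + d = -1142
  1331a + 121b + 11c + d = -2855
Solving the system yields a = -2, b = -1, c = -6, d = -6.
So q(u) = -2u^3 - u^2 - 6u - 6.
Then q(9) = -1599.

-1599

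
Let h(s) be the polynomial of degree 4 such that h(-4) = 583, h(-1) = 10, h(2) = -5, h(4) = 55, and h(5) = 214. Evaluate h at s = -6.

2315

Using the Lagrange interpolation formula with nodes -4, -1, 2, 4, 5:
  L_0(s) = (s + 1)(s - 2)(s - 4)(s - 5) / 1296
  L_1(s) = (s + 4)(s - 2)(s - 4)(s - 5) / -270
  L_2(s) = (s + 4)(s + 1)(s - 4)(s - 5) / 108
  L_3(s) = (s + 4)(s + 1)(s - 2)(s - 5) / -80
  L_4(s) = (s + 4)(s + 1)(s - 2)(s - 4) / 162
Then h(s) = 583·L_0(s) + 10·L_1(s) - 5·L_2(s) + 55·L_3(s) + 214·L_4(s).
Expanding and collecting terms gives h(s) = s^4 - 4s^3 + 4s^2 - 2s - 1.
Evaluating at s = -6: h(-6) = 2315.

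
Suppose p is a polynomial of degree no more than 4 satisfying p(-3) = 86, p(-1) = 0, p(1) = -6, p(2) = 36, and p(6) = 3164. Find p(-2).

12

Using the Lagrange interpolation formula with nodes -3, -1, 1, 2, 6:
  L_0(u) = (u + 1)(u - 1)(u - 2)(u - 6) / 360
  L_1(u) = (u + 3)(u - 1)(u - 2)(u - 6) / -84
  L_2(u) = (u + 3)(u + 1)(u - 2)(u - 6) / 40
  L_3(u) = (u + 3)(u + 1)(u - 1)(u - 6) / -60
  L_4(u) = (u + 3)(u + 1)(u - 1)(u - 2) / 1260
Then p(u) = 86·L_0(u) + 0·L_1(u) - 6·L_2(u) + 36·L_3(u) + 3164·L_4(u).
Expanding and collecting terms gives p(u) = 2u⁴ + 3u³ - u² - 6u - 4.
Evaluating at u = -2: p(-2) = 12.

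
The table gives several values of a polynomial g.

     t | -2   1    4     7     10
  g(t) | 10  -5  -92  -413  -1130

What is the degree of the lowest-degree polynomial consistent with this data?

3

Forward differences of the values at t = -2, 1, 4, 7, 10:
  g  : 10  -5  -92  -413  -1130
  Δ  : -15  -87  -321  -717
  Δ^2: -72  -234  -396
  Δ^3: -162  -162
  Δ^4: 0
The third differences are constant (-162) and nonzero, while all higher differences vanish, so the minimal degree is 3.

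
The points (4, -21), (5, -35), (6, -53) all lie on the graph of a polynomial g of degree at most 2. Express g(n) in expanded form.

g(n) = -2n^2 + 4n - 5

Using the Lagrange interpolation formula with nodes 4, 5, 6:
  L_0(n) = (n - 5)(n - 6) / 2
  L_1(n) = (n - 4)(n - 6) / -1
  L_2(n) = (n - 4)(n - 5) / 2
Then g(n) = -21·L_0(n) - 35·L_1(n) - 53·L_2(n).
Expanding and collecting terms gives g(n) = -2n^2 + 4n - 5.
Check: g(5) = -35. ✓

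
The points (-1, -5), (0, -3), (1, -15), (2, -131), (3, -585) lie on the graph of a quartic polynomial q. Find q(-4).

-1355

Write q(t) = at^4 + bt^3 + ct^2 + dt + e. Substituting each data point gives a linear system:
  a - b + c - d + e = -5
  e = -3
  a + b + c + d + e = -15
  16a + 8b + 4c + 2d + e = -131
  81a + 27b + 9c + 3d + e = -585
Solving the system yields a = -6, b = -3, c = -1, d = -2, e = -3.
So q(t) = -6t^4 - 3t^3 - t^2 - 2t - 3.
Then q(-4) = -1355.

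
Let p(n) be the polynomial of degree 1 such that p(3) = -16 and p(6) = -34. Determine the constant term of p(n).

2

Write p(n) = an + b. Substituting each data point gives a linear system:
  3a + b = -16
  6a + b = -34
Solving the system yields a = -6, b = 2.
So p(n) = -6n + 2.
The constant term is 2.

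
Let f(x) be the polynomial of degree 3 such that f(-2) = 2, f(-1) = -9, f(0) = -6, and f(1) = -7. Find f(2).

-30

Write f(x) = ax^3 + bx^2 + cx + d. Substituting each data point gives a linear system:
  -8a + 4b - 2c + d = 2
  -a + b - c + d = -9
  d = -6
  a + b + c + d = -7
Solving the system yields a = -3, b = -2, c = 4, d = -6.
So f(x) = -3x^3 - 2x^2 + 4x - 6.
Then f(2) = -30.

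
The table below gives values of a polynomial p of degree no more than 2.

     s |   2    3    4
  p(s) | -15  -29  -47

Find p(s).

Write p(s) = as^2 + bs + c. Substituting each data point gives a linear system:
  4a + 2b + c = -15
  9a + 3b + c = -29
  16a + 4b + c = -47
Solving the system yields a = -2, b = -4, c = 1.
So p(s) = -2s^2 - 4s + 1.
Check: p(3) = -29. ✓

p(s) = -2s^2 - 4s + 1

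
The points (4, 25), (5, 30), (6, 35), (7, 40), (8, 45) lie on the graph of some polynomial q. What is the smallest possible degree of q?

1

Forward differences of the values at t = 4, 5, 6, 7, 8:
  q  : 25  30  35  40  45
  Δ  : 5  5  5  5
  Δ^2: 0  0  0
  Δ^3: 0  0
  Δ^4: 0
The first differences are constant (5) and nonzero, while all higher differences vanish, so the minimal degree is 1.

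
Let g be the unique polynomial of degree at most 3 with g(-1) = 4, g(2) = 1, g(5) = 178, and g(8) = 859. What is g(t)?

g(t) = 2t^3 - 2t^2 - 5t + 3

Write g(t) = at^3 + bt^2 + ct + d. Substituting each data point gives a linear system:
  -a + b - c + d = 4
  8a + 4b + 2c + d = 1
  125a + 25b + 5c + d = 178
  512a + 64b + 8c + d = 859
Solving the system yields a = 2, b = -2, c = -5, d = 3.
So g(t) = 2t^3 - 2t^2 - 5t + 3.
Check: g(-1) = 4. ✓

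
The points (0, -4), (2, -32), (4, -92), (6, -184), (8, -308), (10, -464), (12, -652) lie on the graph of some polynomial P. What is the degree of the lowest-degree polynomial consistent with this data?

2

Forward differences of the values at t = 0, 2, 4, 6, 8, 10, 12:
  P  : -4  -32  -92  -184  -308  -464  -652
  Δ  : -28  -60  -92  -124  -156  -188
  Δ^2: -32  -32  -32  -32  -32
  Δ^3: 0  0  0  0
  Δ^4: 0  0  0
  Δ^5: 0  0
  Δ^6: 0
The second differences are constant (-32) and nonzero, while all higher differences vanish, so the minimal degree is 2.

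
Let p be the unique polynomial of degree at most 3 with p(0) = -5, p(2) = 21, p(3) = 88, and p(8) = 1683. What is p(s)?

Write p(s) = as^3 + bs^2 + cs + d. Substituting each data point gives a linear system:
  d = -5
  8a + 4b + 2c + d = 21
  27a + 9b + 3c + d = 88
  512a + 64b + 8c + d = 1683
Solving the system yields a = 3, b = 3, c = -5, d = -5.
So p(s) = 3s^3 + 3s^2 - 5s - 5.
Check: p(2) = 21. ✓

p(s) = 3s^3 + 3s^2 - 5s - 5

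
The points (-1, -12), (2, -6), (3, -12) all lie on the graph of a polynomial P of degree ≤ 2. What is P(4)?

Using the Lagrange interpolation formula with nodes -1, 2, 3:
  L_0(t) = (t - 2)(t - 3) / 12
  L_1(t) = (t + 1)(t - 3) / -3
  L_2(t) = (t + 1)(t - 2) / 4
Then P(t) = -12·L_0(t) - 6·L_1(t) - 12·L_2(t).
Expanding and collecting terms gives P(t) = -2t^2 + 4t - 6.
Evaluating at t = 4: P(4) = -22.

-22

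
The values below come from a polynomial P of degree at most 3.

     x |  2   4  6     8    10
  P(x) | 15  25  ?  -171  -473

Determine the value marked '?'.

-21

On equispaced nodes a degree-3 polynomial has vanishing fourth forward difference, so
  P(2) - 4·P(4) + 6·P(6) - 4·P(8) + P(10) = 0.
Substituting the known values and solving for P(6):
  6·P(6) = -126
  P(6) = -21.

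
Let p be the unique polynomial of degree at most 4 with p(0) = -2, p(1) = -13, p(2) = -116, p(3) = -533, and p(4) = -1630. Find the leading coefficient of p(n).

Write p(n) = an^4 + bn^3 + cn^2 + dn + e. Substituting each data point gives a linear system:
  e = -2
  a + b + c + d + e = -13
  16a + 8b + 4c + 2d + e = -116
  81a + 27b + 9c + 3d + e = -533
  256a + 64b + 16c + 4d + e = -1630
Solving the system yields a = -6, b = -1, c = -1, d = -3, e = -2.
So p(n) = -6n^4 - n^3 - n^2 - 3n - 2.
The leading coefficient is -6.

-6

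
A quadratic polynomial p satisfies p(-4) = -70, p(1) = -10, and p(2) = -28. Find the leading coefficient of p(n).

Write p(n) = an^2 + bn + c. Substituting each data point gives a linear system:
  16a - 4b + c = -70
  a + b + c = -10
  4a + 2b + c = -28
Solving the system yields a = -5, b = -3, c = -2.
So p(n) = -5n^2 - 3n - 2.
The leading coefficient is -5.

-5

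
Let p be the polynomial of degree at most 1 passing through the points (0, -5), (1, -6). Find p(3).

-8

Using the Lagrange interpolation formula with nodes 0, 1:
  L_0(s) = (s - 1) / -1
  L_1(s) = s / 1
Then p(s) = -5·L_0(s) - 6·L_1(s).
Expanding and collecting terms gives p(s) = -s - 5.
Evaluating at s = 3: p(3) = -8.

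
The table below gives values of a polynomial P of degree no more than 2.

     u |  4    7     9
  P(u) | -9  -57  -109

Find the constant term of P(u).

-1

Write P(u) = au^2 + bu + c. Substituting each data point gives a linear system:
  16a + 4b + c = -9
  49a + 7b + c = -57
  81a + 9b + c = -109
Solving the system yields a = -2, b = 6, c = -1.
So P(u) = -2u^2 + 6u - 1.
The constant term is -1.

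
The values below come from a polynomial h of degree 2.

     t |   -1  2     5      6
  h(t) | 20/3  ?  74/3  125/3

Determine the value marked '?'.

-7/3

The 3 known points determine the degree-2 polynomial uniquely.
Write h(t) = at^2 + bt + c. Substituting each data point gives a linear system:
  a - b + c = 20/3
  25a + 5b + c = 74/3
  36a + 6b + c = 125/3
Solving the system yields a = 2, b = -5, c = -1/3.
So h(t) = 2t^2 - 5t - 1/3.
Then h(2) = -7/3.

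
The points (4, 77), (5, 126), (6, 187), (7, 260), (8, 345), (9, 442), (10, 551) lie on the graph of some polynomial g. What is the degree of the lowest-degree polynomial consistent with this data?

Forward differences of the values at x = 4, 5, 6, 7, 8, 9, 10:
  g  : 77  126  187  260  345  442  551
  Δ  : 49  61  73  85  97  109
  Δ^2: 12  12  12  12  12
  Δ^3: 0  0  0  0
  Δ^4: 0  0  0
  Δ^5: 0  0
  Δ^6: 0
The second differences are constant (12) and nonzero, while all higher differences vanish, so the minimal degree is 2.

2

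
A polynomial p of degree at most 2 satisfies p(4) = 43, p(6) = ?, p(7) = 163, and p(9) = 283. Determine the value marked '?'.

The 3 known points determine the degree-2 polynomial uniquely.
Write p(u) = au^2 + bu + c. Substituting each data point gives a linear system:
  16a + 4b + c = 43
  49a + 7b + c = 163
  81a + 9b + c = 283
Solving the system yields a = 4, b = -4, c = -5.
So p(u) = 4u^2 - 4u - 5.
Then p(6) = 115.

115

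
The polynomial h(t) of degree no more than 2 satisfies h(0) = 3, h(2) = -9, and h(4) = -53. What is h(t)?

h(t) = -4t^2 + 2t + 3

Write h(t) = at^2 + bt + c. Substituting each data point gives a linear system:
  c = 3
  4a + 2b + c = -9
  16a + 4b + c = -53
Solving the system yields a = -4, b = 2, c = 3.
So h(t) = -4t² + 2t + 3.
Check: h(4) = -53. ✓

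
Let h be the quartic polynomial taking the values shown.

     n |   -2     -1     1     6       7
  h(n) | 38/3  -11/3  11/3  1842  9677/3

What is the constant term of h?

-6

Write h(n) = an^4 + bn^3 + cn^2 + dn + e. Substituting each data point gives a linear system:
  16a - 8b + 4c - 2d + e = 38/3
  a - b + c - d + e = -11/3
  a + b + c + d + e = 11/3
  1296a + 216b + 36c + 6d + e = 1842
  2401a + 343b + 49c + 7d + e = 9677/3
Solving the system yields a = 1, b = 5/3, c = 5, d = 2, e = -6.
So h(n) = n^4 + (5/3)n^3 + 5n^2 + 2n - 6.
The constant term is -6.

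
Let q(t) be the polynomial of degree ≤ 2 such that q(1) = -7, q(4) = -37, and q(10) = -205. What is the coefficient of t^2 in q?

-2

Write q(t) = at^2 + bt + c. Substituting each data point gives a linear system:
  a + b + c = -7
  16a + 4b + c = -37
  100a + 10b + c = -205
Solving the system yields a = -2, b = 0, c = -5.
So q(t) = -2t^2 - 5.
The leading coefficient is -2.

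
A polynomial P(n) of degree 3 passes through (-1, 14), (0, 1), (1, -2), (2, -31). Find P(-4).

473

Forward differences of the values at n = -1, 0, 1, 2:
  P  : 14  1  -2  -31
  Δ  : -13  -3  -29
  Δ^2: 10  -26
  Δ^3: -36
The third differences are constant, confirming degree 3.
Interpolating (Newton forward form) and evaluating at n = -4 gives P(-4) = 473.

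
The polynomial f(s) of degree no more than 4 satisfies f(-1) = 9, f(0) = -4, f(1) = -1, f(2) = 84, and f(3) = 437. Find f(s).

f(s) = 5s^4 + s^3 + 3s^2 - 6s - 4

Using the Lagrange interpolation formula with nodes -1, 0, 1, 2, 3:
  L_0(s) = s(s - 1)(s - 2)(s - 3) / 24
  L_1(s) = (s + 1)(s - 1)(s - 2)(s - 3) / -6
  L_2(s) = (s + 1)s(s - 2)(s - 3) / 4
  L_3(s) = (s + 1)s(s - 1)(s - 3) / -6
  L_4(s) = (s + 1)s(s - 1)(s - 2) / 24
Then f(s) = 9·L_0(s) - 4·L_1(s) - 1·L_2(s) + 84·L_3(s) + 437·L_4(s).
Expanding and collecting terms gives f(s) = 5s^4 + s^3 + 3s^2 - 6s - 4.
Check: f(1) = -1. ✓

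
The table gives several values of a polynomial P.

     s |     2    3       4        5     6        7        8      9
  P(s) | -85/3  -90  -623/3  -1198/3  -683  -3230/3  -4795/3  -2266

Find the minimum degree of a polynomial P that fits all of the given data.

Forward differences of the values at s = 2, 3, 4, 5, 6, 7, 8, 9:
  P  : -85/3  -90  -623/3  -1198/3  -683  -3230/3  -4795/3  -2266
  Δ  : -185/3  -353/3  -575/3  -851/3  -1181/3  -1565/3  -2003/3
  Δ^2: -56  -74  -92  -110  -128  -146
  Δ^3: -18  -18  -18  -18  -18
  Δ^4: 0  0  0  0
  Δ^5: 0  0  0
  Δ^6: 0  0
  Δ^7: 0
The third differences are constant (-18) and nonzero, while all higher differences vanish, so the minimal degree is 3.

3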